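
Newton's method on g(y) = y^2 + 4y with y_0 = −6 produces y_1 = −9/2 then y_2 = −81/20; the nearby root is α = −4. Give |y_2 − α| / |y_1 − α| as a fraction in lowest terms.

y_1 − α = −9/2 − (−4) = −9/2 + 4 = −1/2, so |y_1 − α| = 1/2.
y_2 − α = −81/20 − (−4) = −81/20 + 4 = −1/20, so |y_2 − α| = 1/20.
Ratio = (1/20) / (1/2) = 1/10.

1/10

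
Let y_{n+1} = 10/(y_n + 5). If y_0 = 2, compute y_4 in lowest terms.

y_1 = 10/(2 + 5) = 10/7.
y_2 = 10/(10/7 + 5) = 14/9.
y_3 = 10/(14/9 + 5) = 90/59.
y_4 = 10/(90/59 + 5) = 118/77.

118/77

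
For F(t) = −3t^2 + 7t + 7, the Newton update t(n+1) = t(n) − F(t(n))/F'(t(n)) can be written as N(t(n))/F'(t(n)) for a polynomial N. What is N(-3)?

−34

F'(t) = −6t + 7.
N(t) = t·F'(t) − F(t) = t·(−6t + 7) − (−3t^2 + 7t + 7) = −3t^2 − 7.
N(-3) = −34.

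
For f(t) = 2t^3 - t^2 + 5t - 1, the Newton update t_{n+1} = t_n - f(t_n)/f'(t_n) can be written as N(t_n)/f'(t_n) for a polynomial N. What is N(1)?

f'(t) = 6t^2 - 2t + 5.
N(t) = t·f'(t) - f(t) = t·(6t^2 - 2t + 5) - (2t^3 - t^2 + 5t - 1) = 4t^3 - t^2 + 1.
N(1) = 4.

4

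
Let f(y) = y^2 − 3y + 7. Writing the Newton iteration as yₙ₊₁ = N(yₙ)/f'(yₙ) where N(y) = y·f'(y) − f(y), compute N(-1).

−6

f'(y) = 2y − 3.
N(y) = y·f'(y) − f(y) = y·(2y − 3) − (y^2 − 3y + 7) = y^2 − 7.
N(-1) = −6.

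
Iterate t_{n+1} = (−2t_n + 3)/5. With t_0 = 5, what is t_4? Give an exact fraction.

341/625

t_1 = (−2·5 + 3)/5 = −7/5.
t_2 = (−2·(−7/5) + 3)/5 = 29/25.
t_3 = (−2·(29/25) + 3)/5 = 17/125.
t_4 = (−2·(17/125) + 3)/5 = 341/625.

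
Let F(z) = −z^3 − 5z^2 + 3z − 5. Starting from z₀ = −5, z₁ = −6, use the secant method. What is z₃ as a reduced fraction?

−247425/43597

F(−5) = −20, F(−6) = 13. z₂ = (−6) − 13·((−6) − (−5))/(13 − (−20)) = −185/33.
F(−6) = 13, F(−185/33) = −99580/35937. z₃ = (−185/33) − (−99580/35937)·((−185/33) − (−6))/((−99580/35937) − 13) = −247425/43597.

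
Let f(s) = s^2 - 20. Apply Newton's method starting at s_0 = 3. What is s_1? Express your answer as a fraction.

f'(s) = 2s.
f(3) = -11, f'(3) = 6, so s_1 = 3 - (-11)/6 = 29/6.

29/6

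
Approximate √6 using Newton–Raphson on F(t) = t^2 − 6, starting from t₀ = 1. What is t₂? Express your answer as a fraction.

73/28

F'(t) = 2t.
F(1) = −5, F'(1) = 2, so t₁ = 1 − (−5)/2 = 7/2.
F(7/2) = 25/4, F'(7/2) = 7, so t₂ = (7/2) − (25/4)/7 = 73/28.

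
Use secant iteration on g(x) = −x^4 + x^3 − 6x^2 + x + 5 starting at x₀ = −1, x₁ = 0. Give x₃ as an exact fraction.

−3645/3509

g(−1) = −4, g(0) = 5. x₂ = 0 − 5·(0 − (−1))/(5 − (−4)) = −5/9.
g(0) = 5, g(−5/9) = 15260/6561. x₃ = (−5/9) − (15260/6561)·((−5/9) − 0)/((15260/6561) − 5) = −3645/3509.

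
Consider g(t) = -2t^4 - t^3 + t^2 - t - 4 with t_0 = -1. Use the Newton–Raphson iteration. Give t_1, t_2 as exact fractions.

t_1 = 1/2, t_2 = -29/14

g'(t) = -8t^3 - 3t^2 + 2t - 1.
g(-1) = -3, g'(-1) = 2, so t_1 = (-1) - (-3)/2 = 1/2.
g(1/2) = -9/2, g'(1/2) = -7/4, so t_2 = (1/2) - (-9/2)/(-7/4) = -29/14.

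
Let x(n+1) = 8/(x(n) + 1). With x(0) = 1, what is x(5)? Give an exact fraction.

x(1) = 8/(1 + 1) = 4.
x(2) = 8/(4 + 1) = 8/5.
x(3) = 8/(8/5 + 1) = 40/13.
x(4) = 8/(40/13 + 1) = 104/53.
x(5) = 8/(104/53 + 1) = 424/157.

424/157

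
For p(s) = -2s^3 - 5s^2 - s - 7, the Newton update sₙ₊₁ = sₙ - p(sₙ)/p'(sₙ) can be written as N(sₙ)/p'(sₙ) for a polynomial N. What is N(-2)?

19

p'(s) = -6s^2 - 10s - 1.
N(s) = s·p'(s) - p(s) = s·(-6s^2 - 10s - 1) - (-2s^3 - 5s^2 - s - 7) = -4s^3 - 5s^2 + 7.
N(-2) = 19.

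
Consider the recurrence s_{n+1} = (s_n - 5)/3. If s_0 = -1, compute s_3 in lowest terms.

-22/9

s_1 = ((-1) - 5)/3 = -2.
s_2 = ((-2) - 5)/3 = -7/3.
s_3 = ((-7/3) - 5)/3 = -22/9.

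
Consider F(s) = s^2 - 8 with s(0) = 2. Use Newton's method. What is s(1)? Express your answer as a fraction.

3

F'(s) = 2s.
F(2) = -4, F'(2) = 4, so s(1) = 2 - (-4)/4 = 3.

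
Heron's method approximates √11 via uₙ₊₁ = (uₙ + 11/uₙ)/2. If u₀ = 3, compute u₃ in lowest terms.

u₁ = (3 + 11/3)/2 = 10/3.
u₂ = (10/3 + 11/(10/3))/2 = 199/60.
u₃ = (199/60 + 11/(199/60))/2 = 79201/23880.

79201/23880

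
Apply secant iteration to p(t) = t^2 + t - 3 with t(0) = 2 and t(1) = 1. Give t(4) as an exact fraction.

p(2) = 3, p(1) = -1. t(2) = 1 - (-1)·(1 - 2)/((-1) - 3) = 5/4.
p(1) = -1, p(5/4) = -3/16. t(3) = (5/4) - (-3/16)·((5/4) - 1)/((-3/16) - (-1)) = 17/13.
p(5/4) = -3/16, p(17/13) = 3/169. t(4) = (17/13) - (3/169)·((17/13) - (5/4))/((3/169) - (-3/16)) = 241/185.

241/185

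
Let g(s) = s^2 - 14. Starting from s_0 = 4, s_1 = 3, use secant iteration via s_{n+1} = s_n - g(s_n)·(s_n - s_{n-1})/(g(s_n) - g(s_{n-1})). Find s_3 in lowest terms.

g(4) = 2, g(3) = -5. s_2 = 3 - (-5)·(3 - 4)/((-5) - 2) = 26/7.
g(3) = -5, g(26/7) = -10/49. s_3 = (26/7) - (-10/49)·((26/7) - 3)/((-10/49) - (-5)) = 176/47.

176/47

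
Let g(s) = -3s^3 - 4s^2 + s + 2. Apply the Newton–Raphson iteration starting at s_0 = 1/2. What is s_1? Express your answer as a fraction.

g'(s) = -9s^2 - 8s + 1.
g(1/2) = 9/8, g'(1/2) = -21/4, so s_1 = (1/2) - (9/8)/(-21/4) = 5/7.

5/7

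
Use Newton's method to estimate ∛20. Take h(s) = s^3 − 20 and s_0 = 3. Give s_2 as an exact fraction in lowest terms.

h'(s) = 3s^2.
h(3) = 7, h'(3) = 27, so s_1 = 3 − 7/27 = 74/27.
h(74/27) = 11564/19683, h'(74/27) = 5476/243, so s_2 = (74/27) − (11564/19683)/(5476/243) = 301027/110889.

301027/110889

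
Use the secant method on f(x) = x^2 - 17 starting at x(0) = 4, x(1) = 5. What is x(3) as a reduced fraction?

f(4) = -1, f(5) = 8. x(2) = 5 - 8·(5 - 4)/(8 - (-1)) = 37/9.
f(5) = 8, f(37/9) = -8/81. x(3) = (37/9) - (-8/81)·((37/9) - 5)/((-8/81) - 8) = 169/41.

169/41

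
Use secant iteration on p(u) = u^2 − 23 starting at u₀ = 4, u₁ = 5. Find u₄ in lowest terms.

18181/3791

p(4) = −7, p(5) = 2. u₂ = 5 − 2·(5 − 4)/(2 − (−7)) = 43/9.
p(5) = 2, p(43/9) = −14/81. u₃ = (43/9) − (−14/81)·((43/9) − 5)/((−14/81) − 2) = 211/44.
p(43/9) = −14/81, p(211/44) = −7/1936. u₄ = (211/44) − (−7/1936)·((211/44) − (43/9))/((−7/1936) − (−14/81)) = 18181/3791.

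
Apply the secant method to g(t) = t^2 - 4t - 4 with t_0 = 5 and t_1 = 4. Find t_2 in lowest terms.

g(5) = 1, g(4) = -4. t_2 = 4 - (-4)·(4 - 5)/((-4) - 1) = 24/5.

24/5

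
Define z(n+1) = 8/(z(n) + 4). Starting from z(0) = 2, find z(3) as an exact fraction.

z(1) = 8/(2 + 4) = 4/3.
z(2) = 8/(4/3 + 4) = 3/2.
z(3) = 8/(3/2 + 4) = 16/11.

16/11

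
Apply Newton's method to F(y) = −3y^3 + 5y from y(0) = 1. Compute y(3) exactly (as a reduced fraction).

1594323/1233542

F'(y) = −9y^2 + 5.
F(1) = 2, F'(1) = −4, so y(1) = 1 − 2/(−4) = 3/2.
F(3/2) = −21/8, F'(3/2) = −61/4, so y(2) = (3/2) − (−21/8)/(−61/4) = 81/61.
F(81/61) = −87318/226981, F'(81/61) = −40444/3721, so y(3) = (81/61) − (−87318/226981)/(−40444/3721) = 1594323/1233542.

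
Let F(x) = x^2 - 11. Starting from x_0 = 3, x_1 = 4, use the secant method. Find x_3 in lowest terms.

169/51

F(3) = -2, F(4) = 5. x_2 = 4 - 5·(4 - 3)/(5 - (-2)) = 23/7.
F(4) = 5, F(23/7) = -10/49. x_3 = (23/7) - (-10/49)·((23/7) - 4)/((-10/49) - 5) = 169/51.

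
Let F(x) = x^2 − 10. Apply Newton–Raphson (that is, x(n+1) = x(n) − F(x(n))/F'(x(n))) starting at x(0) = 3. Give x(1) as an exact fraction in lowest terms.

19/6

F'(x) = 2x.
F(3) = −1, F'(3) = 6, so x(1) = 3 − (−1)/6 = 19/6.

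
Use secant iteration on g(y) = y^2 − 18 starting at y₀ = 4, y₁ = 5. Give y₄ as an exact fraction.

g(4) = −2, g(5) = 7. y₂ = 5 − 7·(5 − 4)/(7 − (−2)) = 38/9.
g(5) = 7, g(38/9) = −14/81. y₃ = (38/9) − (−14/81)·((38/9) − 5)/((−14/81) − 7) = 352/83.
g(38/9) = −14/81, g(352/83) = −98/6889. y₄ = (352/83) − (−98/6889)·((352/83) − (38/9))/((−98/6889) − (−14/81)) = 13411/3161.

13411/3161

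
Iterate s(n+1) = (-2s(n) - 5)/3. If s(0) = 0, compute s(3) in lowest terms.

-35/27

s(1) = (-2·0 - 5)/3 = -5/3.
s(2) = (-2·(-5/3) - 5)/3 = -5/9.
s(3) = (-2·(-5/9) - 5)/3 = -35/27.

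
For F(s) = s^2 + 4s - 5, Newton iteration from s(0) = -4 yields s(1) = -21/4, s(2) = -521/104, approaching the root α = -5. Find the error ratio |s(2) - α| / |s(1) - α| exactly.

1/26

s(1) - α = -21/4 - (-5) = -21/4 + 5 = -1/4, so |s(1) - α| = 1/4.
s(2) - α = -521/104 - (-5) = -521/104 + 5 = -1/104, so |s(2) - α| = 1/104.
Ratio = (1/104) / (1/4) = 1/26.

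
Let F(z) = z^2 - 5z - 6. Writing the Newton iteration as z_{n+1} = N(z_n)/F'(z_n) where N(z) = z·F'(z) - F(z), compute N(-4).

F'(z) = 2z - 5.
N(z) = z·F'(z) - F(z) = z·(2z - 5) - (z^2 - 5z - 6) = z^2 + 6.
N(-4) = 22.

22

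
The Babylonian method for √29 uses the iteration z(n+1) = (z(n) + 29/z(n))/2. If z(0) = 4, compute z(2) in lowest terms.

3881/720

z(1) = (4 + 29/4)/2 = 45/8.
z(2) = (45/8 + 29/(45/8))/2 = 3881/720.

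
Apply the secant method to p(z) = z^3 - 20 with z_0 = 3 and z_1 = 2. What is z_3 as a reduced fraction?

1335/487

p(3) = 7, p(2) = -12. z_2 = 2 - (-12)·(2 - 3)/((-12) - 7) = 50/19.
p(2) = -12, p(50/19) = -12180/6859. z_3 = (50/19) - (-12180/6859)·((50/19) - 2)/((-12180/6859) - (-12)) = 1335/487.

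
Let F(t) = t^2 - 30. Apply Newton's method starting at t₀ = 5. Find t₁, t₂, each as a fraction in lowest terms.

t₁ = 11/2, t₂ = 241/44

F'(t) = 2t.
F(5) = -5, F'(5) = 10, so t₁ = 5 - (-5)/10 = 11/2.
F(11/2) = 1/4, F'(11/2) = 11, so t₂ = (11/2) - (1/4)/11 = 241/44.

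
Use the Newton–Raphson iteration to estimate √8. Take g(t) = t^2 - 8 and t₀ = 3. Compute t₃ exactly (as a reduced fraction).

g'(t) = 2t.
g(3) = 1, g'(3) = 6, so t₁ = 3 - 1/6 = 17/6.
g(17/6) = 1/36, g'(17/6) = 17/3, so t₂ = (17/6) - (1/36)/(17/3) = 577/204.
g(577/204) = 1/41616, g'(577/204) = 577/102, so t₃ = (577/204) - (1/41616)/(577/102) = 665857/235416.

665857/235416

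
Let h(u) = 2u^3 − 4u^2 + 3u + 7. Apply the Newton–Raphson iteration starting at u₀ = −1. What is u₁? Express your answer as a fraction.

−15/17

h'(u) = 6u^2 − 8u + 3.
h(−1) = −2, h'(−1) = 17, so u₁ = (−1) − (−2)/17 = −15/17.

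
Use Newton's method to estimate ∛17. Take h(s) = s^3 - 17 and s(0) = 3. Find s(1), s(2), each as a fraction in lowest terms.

s(1) = 71/27, s(2) = 1050433/408321

h'(s) = 3s^2.
h(3) = 10, h'(3) = 27, so s(1) = 3 - 10/27 = 71/27.
h(71/27) = 23300/19683, h'(71/27) = 5041/243, so s(2) = (71/27) - (23300/19683)/(5041/243) = 1050433/408321.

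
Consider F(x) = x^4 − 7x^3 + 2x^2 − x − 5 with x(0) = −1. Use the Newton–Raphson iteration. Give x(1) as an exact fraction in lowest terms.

−4/5

F'(x) = 4x^3 − 21x^2 + 4x − 1.
F(−1) = 6, F'(−1) = −30, so x(1) = (−1) − 6/(−30) = −4/5.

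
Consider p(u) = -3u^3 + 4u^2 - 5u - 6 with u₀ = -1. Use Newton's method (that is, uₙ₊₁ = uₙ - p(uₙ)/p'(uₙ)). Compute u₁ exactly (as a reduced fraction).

-8/11

p'(u) = -9u^2 + 8u - 5.
p(-1) = 6, p'(-1) = -22, so u₁ = (-1) - 6/(-22) = -8/11.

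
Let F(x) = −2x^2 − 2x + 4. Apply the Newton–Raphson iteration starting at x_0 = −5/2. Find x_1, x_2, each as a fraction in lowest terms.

F'(x) = −4x − 2.
F(−5/2) = −7/2, F'(−5/2) = 8, so x_1 = (−5/2) − (−7/2)/8 = −33/16.
F(−33/16) = −49/128, F'(−33/16) = 25/4, so x_2 = (−33/16) − (−49/128)/(25/4) = −1601/800.

x_1 = −33/16, x_2 = −1601/800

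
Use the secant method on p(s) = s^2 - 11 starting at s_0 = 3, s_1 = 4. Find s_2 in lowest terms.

23/7

p(3) = -2, p(4) = 5. s_2 = 4 - 5·(4 - 3)/(5 - (-2)) = 23/7.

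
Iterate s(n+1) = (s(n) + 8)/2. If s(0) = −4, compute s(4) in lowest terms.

29/4

s(1) = ((−4) + 8)/2 = 2.
s(2) = (2 + 8)/2 = 5.
s(3) = (5 + 8)/2 = 13/2.
s(4) = ((13/2) + 8)/2 = 29/4.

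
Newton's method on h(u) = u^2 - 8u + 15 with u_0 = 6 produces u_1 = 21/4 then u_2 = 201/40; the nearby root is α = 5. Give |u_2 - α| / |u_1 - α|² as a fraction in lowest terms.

2/5

u_1 - α = 21/4 - 5 = 1/4, so |u_1 - α| = 1/4.
u_2 - α = 201/40 - 5 = 1/40, so |u_2 - α| = 1/40.
|u_1 - α|² = 1/16.
Ratio = (1/40) / (1/16) = 2/5.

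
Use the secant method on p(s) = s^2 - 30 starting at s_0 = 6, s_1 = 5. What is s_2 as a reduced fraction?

60/11

p(6) = 6, p(5) = -5. s_2 = 5 - (-5)·(5 - 6)/((-5) - 6) = 60/11.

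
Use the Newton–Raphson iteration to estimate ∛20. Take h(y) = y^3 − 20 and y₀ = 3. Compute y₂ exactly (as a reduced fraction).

h'(y) = 3y^2.
h(3) = 7, h'(3) = 27, so y₁ = 3 − 7/27 = 74/27.
h(74/27) = 11564/19683, h'(74/27) = 5476/243, so y₂ = (74/27) − (11564/19683)/(5476/243) = 301027/110889.

301027/110889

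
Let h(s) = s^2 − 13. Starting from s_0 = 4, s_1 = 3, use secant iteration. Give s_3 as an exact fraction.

h(4) = 3, h(3) = −4. s_2 = 3 − (−4)·(3 − 4)/((−4) − 3) = 25/7.
h(3) = −4, h(25/7) = −12/49. s_3 = (25/7) − (−12/49)·((25/7) − 3)/((−12/49) − (−4)) = 83/23.

83/23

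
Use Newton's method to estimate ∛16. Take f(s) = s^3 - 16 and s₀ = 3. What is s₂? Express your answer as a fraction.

250232/99225

f'(s) = 3s^2.
f(3) = 11, f'(3) = 27, so s₁ = 3 - 11/27 = 70/27.
f(70/27) = 28072/19683, f'(70/27) = 4900/243, so s₂ = (70/27) - (28072/19683)/(4900/243) = 250232/99225.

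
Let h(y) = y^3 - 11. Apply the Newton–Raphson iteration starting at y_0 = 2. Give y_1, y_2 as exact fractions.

y_1 = 9/4, y_2 = 1081/486

h'(y) = 3y^2.
h(2) = -3, h'(2) = 12, so y_1 = 2 - (-3)/12 = 9/4.
h(9/4) = 25/64, h'(9/4) = 243/16, so y_2 = (9/4) - (25/64)/(243/16) = 1081/486.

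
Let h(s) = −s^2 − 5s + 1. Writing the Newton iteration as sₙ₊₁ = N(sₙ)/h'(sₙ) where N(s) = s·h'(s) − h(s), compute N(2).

−5

h'(s) = −2s − 5.
N(s) = s·h'(s) − h(s) = s·(−2s − 5) − (−s^2 − 5s + 1) = −s^2 − 1.
N(2) = −5.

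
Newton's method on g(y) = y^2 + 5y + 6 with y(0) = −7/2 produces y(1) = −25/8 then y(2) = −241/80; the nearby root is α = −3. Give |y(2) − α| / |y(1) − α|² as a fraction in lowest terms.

4/5

y(1) − α = −25/8 − (−3) = −25/8 + 3 = −1/8, so |y(1) − α| = 1/8.
y(2) − α = −241/80 − (−3) = −241/80 + 3 = −1/80, so |y(2) − α| = 1/80.
|y(1) − α|² = 1/64.
Ratio = (1/80) / (1/64) = 4/5.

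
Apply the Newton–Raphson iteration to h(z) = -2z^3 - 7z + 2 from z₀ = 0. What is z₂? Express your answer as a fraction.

h'(z) = -6z^2 - 7.
h(0) = 2, h'(0) = -7, so z₁ = 0 - 2/(-7) = 2/7.
h(2/7) = -16/343, h'(2/7) = -367/49, so z₂ = (2/7) - (-16/343)/(-367/49) = 718/2569.

718/2569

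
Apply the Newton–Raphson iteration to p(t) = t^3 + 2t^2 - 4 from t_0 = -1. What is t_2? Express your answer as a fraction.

-23/8

p'(t) = 3t^2 + 4t.
p(-1) = -3, p'(-1) = -1, so t_1 = (-1) - (-3)/(-1) = -4.
p(-4) = -36, p'(-4) = 32, so t_2 = (-4) - (-36)/32 = -23/8.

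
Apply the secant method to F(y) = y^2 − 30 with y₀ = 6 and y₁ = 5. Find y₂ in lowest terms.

F(6) = 6, F(5) = −5. y₂ = 5 − (−5)·(5 − 6)/((−5) − 6) = 60/11.

60/11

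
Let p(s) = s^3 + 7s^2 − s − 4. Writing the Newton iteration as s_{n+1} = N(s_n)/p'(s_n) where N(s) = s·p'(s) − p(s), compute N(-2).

16

p'(s) = 3s^2 + 14s − 1.
N(s) = s·p'(s) − p(s) = s·(3s^2 + 14s − 1) − (s^3 + 7s^2 − s − 4) = 2s^3 + 7s^2 + 4.
N(-2) = 16.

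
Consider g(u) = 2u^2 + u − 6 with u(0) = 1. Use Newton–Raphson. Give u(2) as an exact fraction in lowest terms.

278/185

g'(u) = 4u + 1.
g(1) = −3, g'(1) = 5, so u(1) = 1 − (−3)/5 = 8/5.
g(8/5) = 18/25, g'(8/5) = 37/5, so u(2) = (8/5) − (18/25)/(37/5) = 278/185.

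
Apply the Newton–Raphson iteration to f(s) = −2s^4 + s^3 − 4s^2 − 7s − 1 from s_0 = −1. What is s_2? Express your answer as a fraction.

f'(s) = −8s^3 + 3s^2 − 8s − 7.
f(−1) = −1, f'(−1) = 12, so s_1 = (−1) − (−1)/12 = −11/12.
f(−11/12) = −1315/10368, f'(−11/12) = 3895/432, so s_2 = (−11/12) − (−1315/10368)/(3895/432) = −5625/6232.

−5625/6232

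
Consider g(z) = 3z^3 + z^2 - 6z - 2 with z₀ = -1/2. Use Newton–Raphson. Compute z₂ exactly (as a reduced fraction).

-6553/19665

g'(z) = 9z^2 + 2z - 6.
g(-1/2) = 7/8, g'(-1/2) = -19/4, so z₁ = (-1/2) - (7/8)/(-19/4) = -6/19.
g(-6/19) = -686/6859, g'(-6/19) = -2070/361, so z₂ = (-6/19) - (-686/6859)/(-2070/361) = -6553/19665.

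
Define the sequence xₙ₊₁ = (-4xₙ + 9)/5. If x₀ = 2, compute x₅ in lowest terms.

2101/3125

x₁ = (-4·2 + 9)/5 = 1/5.
x₂ = (-4·(1/5) + 9)/5 = 41/25.
x₃ = (-4·(41/25) + 9)/5 = 61/125.
x₄ = (-4·(61/125) + 9)/5 = 881/625.
x₅ = (-4·(881/625) + 9)/5 = 2101/3125.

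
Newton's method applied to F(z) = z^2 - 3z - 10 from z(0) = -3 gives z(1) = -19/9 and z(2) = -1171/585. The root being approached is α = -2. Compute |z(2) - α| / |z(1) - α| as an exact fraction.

z(1) - α = -19/9 - (-2) = -19/9 + 2 = -1/9, so |z(1) - α| = 1/9.
z(2) - α = -1171/585 - (-2) = -1171/585 + 2 = -1/585, so |z(2) - α| = 1/585.
Ratio = (1/585) / (1/9) = 1/65.

1/65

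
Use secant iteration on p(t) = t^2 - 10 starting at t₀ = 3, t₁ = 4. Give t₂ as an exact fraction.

22/7

p(3) = -1, p(4) = 6. t₂ = 4 - 6·(4 - 3)/(6 - (-1)) = 22/7.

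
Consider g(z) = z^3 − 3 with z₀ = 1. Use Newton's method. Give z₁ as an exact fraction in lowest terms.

5/3

g'(z) = 3z^2.
g(1) = −2, g'(1) = 3, so z₁ = 1 − (−2)/3 = 5/3.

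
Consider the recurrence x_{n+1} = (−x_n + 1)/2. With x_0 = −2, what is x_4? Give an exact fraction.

x_1 = (−(−2) + 1)/2 = 3/2.
x_2 = (−(3/2) + 1)/2 = −1/4.
x_3 = (−(−1/4) + 1)/2 = 5/8.
x_4 = (−(5/8) + 1)/2 = 3/16.

3/16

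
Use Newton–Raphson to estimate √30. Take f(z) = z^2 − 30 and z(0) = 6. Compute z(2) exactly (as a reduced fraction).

241/44

f'(z) = 2z.
f(6) = 6, f'(6) = 12, so z(1) = 6 − 6/12 = 11/2.
f(11/2) = 1/4, f'(11/2) = 11, so z(2) = (11/2) − (1/4)/11 = 241/44.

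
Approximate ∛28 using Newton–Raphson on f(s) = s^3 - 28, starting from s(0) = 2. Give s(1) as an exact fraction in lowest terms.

f'(s) = 3s^2.
f(2) = -20, f'(2) = 12, so s(1) = 2 - (-20)/12 = 11/3.

11/3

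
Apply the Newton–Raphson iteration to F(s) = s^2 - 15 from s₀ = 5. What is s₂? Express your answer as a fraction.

F'(s) = 2s.
F(5) = 10, F'(5) = 10, so s₁ = 5 - 10/10 = 4.
F(4) = 1, F'(4) = 8, so s₂ = 4 - 1/8 = 31/8.

31/8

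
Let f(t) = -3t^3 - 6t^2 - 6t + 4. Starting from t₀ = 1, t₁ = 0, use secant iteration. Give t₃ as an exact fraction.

f(1) = -11, f(0) = 4. t₂ = 0 - 4·(0 - 1)/(4 - (-11)) = 4/15.
f(0) = 4, f(4/15) = 2156/1125. t₃ = (4/15) - (2156/1125)·((4/15) - 0)/((2156/1125) - 4) = 150/293.

150/293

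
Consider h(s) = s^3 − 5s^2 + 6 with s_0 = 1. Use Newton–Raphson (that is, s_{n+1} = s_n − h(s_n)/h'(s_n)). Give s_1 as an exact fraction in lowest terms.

9/7

h'(s) = 3s^2 − 10s.
h(1) = 2, h'(1) = −7, so s_1 = 1 − 2/(−7) = 9/7.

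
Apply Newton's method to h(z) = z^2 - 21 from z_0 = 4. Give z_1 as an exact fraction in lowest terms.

37/8

h'(z) = 2z.
h(4) = -5, h'(4) = 8, so z_1 = 4 - (-5)/8 = 37/8.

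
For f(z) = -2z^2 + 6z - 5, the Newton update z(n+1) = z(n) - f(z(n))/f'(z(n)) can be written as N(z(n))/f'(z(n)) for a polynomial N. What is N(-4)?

f'(z) = -4z + 6.
N(z) = z·f'(z) - f(z) = z·(-4z + 6) - (-2z^2 + 6z - 5) = -2z^2 + 5.
N(-4) = -27.

-27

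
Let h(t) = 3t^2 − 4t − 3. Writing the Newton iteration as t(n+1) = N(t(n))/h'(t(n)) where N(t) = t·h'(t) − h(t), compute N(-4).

h'(t) = 6t − 4.
N(t) = t·h'(t) − h(t) = t·(6t − 4) − (3t^2 − 4t − 3) = 3t^2 + 3.
N(-4) = 51.

51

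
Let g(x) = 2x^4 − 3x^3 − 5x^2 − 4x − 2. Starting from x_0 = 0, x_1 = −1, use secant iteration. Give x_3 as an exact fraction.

g(0) = −2, g(−1) = 2. x_2 = (−1) − 2·((−1) − 0)/(2 − (−2)) = −1/2.
g(−1) = 2, g(−1/2) = −3/4. x_3 = (−1/2) − (−3/4)·((−1/2) − (−1))/((−3/4) − 2) = −7/11.

−7/11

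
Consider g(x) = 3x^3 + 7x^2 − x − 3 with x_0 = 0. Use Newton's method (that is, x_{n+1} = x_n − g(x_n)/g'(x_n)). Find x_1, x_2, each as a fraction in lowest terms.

x_1 = −3, x_2 = −48/19

g'(x) = 9x^2 + 14x − 1.
g(0) = −3, g'(0) = −1, so x_1 = 0 − (−3)/(−1) = −3.
g(−3) = −18, g'(−3) = 38, so x_2 = (−3) − (−18)/38 = −48/19.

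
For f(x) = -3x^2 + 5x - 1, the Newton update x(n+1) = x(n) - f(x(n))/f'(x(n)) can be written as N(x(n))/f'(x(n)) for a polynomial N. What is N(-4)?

-47

f'(x) = -6x + 5.
N(x) = x·f'(x) - f(x) = x·(-6x + 5) - (-3x^2 + 5x - 1) = -3x^2 + 1.
N(-4) = -47.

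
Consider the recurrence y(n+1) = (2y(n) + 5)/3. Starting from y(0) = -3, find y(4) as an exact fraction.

y(1) = (2·(-3) + 5)/3 = -1/3.
y(2) = (2·(-1/3) + 5)/3 = 13/9.
y(3) = (2·(13/9) + 5)/3 = 71/27.
y(4) = (2·(71/27) + 5)/3 = 277/81.

277/81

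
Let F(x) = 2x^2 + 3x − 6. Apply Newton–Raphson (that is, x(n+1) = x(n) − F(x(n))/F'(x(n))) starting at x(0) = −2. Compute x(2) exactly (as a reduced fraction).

F'(x) = 4x + 3.
F(−2) = −4, F'(−2) = −5, so x(1) = (−2) − (−4)/(−5) = −14/5.
F(−14/5) = 32/25, F'(−14/5) = −41/5, so x(2) = (−14/5) − (32/25)/(−41/5) = −542/205.

−542/205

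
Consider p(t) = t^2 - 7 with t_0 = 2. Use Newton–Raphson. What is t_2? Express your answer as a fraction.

p'(t) = 2t.
p(2) = -3, p'(2) = 4, so t_1 = 2 - (-3)/4 = 11/4.
p(11/4) = 9/16, p'(11/4) = 11/2, so t_2 = (11/4) - (9/16)/(11/2) = 233/88.

233/88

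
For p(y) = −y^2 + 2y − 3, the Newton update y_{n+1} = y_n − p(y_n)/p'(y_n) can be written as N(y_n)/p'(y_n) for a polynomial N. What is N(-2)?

p'(y) = −2y + 2.
N(y) = y·p'(y) − p(y) = y·(−2y + 2) − (−y^2 + 2y − 3) = −y^2 + 3.
N(-2) = −1.

−1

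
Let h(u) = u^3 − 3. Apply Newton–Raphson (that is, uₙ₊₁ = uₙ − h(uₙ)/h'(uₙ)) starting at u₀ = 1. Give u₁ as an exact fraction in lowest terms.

5/3

h'(u) = 3u^2.
h(1) = −2, h'(1) = 3, so u₁ = 1 − (−2)/3 = 5/3.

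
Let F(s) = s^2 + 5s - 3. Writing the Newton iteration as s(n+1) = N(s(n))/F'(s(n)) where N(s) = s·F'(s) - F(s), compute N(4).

19

F'(s) = 2s + 5.
N(s) = s·F'(s) - F(s) = s·(2s + 5) - (s^2 + 5s - 3) = s^2 + 3.
N(4) = 19.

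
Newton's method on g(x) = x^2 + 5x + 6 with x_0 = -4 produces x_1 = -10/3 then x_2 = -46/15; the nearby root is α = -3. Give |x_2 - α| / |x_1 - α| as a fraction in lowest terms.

x_1 - α = -10/3 - (-3) = -10/3 + 3 = -1/3, so |x_1 - α| = 1/3.
x_2 - α = -46/15 - (-3) = -46/15 + 3 = -1/15, so |x_2 - α| = 1/15.
Ratio = (1/15) / (1/3) = 1/5.

1/5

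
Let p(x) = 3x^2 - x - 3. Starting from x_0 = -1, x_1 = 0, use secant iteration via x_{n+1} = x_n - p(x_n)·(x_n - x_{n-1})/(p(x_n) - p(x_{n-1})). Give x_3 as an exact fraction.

p(-1) = 1, p(0) = -3. x_2 = 0 - (-3)·(0 - (-1))/((-3) - 1) = -3/4.
p(0) = -3, p(-3/4) = -9/16. x_3 = (-3/4) - (-9/16)·((-3/4) - 0)/((-9/16) - (-3)) = -12/13.

-12/13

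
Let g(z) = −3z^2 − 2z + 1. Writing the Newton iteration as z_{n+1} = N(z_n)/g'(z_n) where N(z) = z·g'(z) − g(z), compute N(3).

−28

g'(z) = −6z − 2.
N(z) = z·g'(z) − g(z) = z·(−6z − 2) − (−3z^2 − 2z + 1) = −3z^2 − 1.
N(3) = −28.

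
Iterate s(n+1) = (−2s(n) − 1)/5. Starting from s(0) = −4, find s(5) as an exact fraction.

−323/3125

s(1) = (−2·(−4) − 1)/5 = 7/5.
s(2) = (−2·(7/5) − 1)/5 = −19/25.
s(3) = (−2·(−19/25) − 1)/5 = 13/125.
s(4) = (−2·(13/125) − 1)/5 = −151/625.
s(5) = (−2·(−151/625) − 1)/5 = −323/3125.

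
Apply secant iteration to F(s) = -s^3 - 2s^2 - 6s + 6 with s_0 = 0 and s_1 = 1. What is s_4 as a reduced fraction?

F(0) = 6, F(1) = -3. s_2 = 1 - (-3)·(1 - 0)/((-3) - 6) = 2/3.
F(1) = -3, F(2/3) = 22/27. s_3 = (2/3) - (22/27)·((2/3) - 1)/((22/27) - (-3)) = 76/103.
F(2/3) = 22/27, F(76/103) = 89826/1092727. s_4 = (76/103) - (89826/1092727)·((76/103) - (2/3))/((89826/1092727) - (22/27)) = 366395/491243.

366395/491243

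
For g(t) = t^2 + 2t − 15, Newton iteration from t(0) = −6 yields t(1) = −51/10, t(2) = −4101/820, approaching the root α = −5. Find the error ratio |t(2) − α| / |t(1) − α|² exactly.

t(1) − α = −51/10 − (−5) = −51/10 + 5 = −1/10, so |t(1) − α| = 1/10.
t(2) − α = −4101/820 − (−5) = −4101/820 + 5 = −1/820, so |t(2) − α| = 1/820.
|t(1) − α|² = 1/100.
Ratio = (1/820) / (1/100) = 5/41.

5/41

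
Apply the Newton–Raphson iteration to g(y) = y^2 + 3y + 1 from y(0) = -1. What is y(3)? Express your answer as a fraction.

g'(y) = 2y + 3.
g(-1) = -1, g'(-1) = 1, so y(1) = (-1) - (-1)/1 = 0.
g(0) = 1, g'(0) = 3, so y(2) = 0 - 1/3 = -1/3.
g(-1/3) = 1/9, g'(-1/3) = 7/3, so y(3) = (-1/3) - (1/9)/(7/3) = -8/21.

-8/21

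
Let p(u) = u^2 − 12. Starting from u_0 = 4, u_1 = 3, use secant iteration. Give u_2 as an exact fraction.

p(4) = 4, p(3) = −3. u_2 = 3 − (−3)·(3 − 4)/((−3) − 4) = 24/7.

24/7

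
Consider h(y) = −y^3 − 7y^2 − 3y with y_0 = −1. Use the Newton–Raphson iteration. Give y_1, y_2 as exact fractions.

h'(y) = −3y^2 − 14y − 3.
h(−1) = −3, h'(−1) = 8, so y_1 = (−1) − (−3)/8 = −5/8.
h(−5/8) = −315/512, h'(−5/8) = 293/64, so y_2 = (−5/8) − (−315/512)/(293/64) = −575/1172.

y_1 = −5/8, y_2 = −575/1172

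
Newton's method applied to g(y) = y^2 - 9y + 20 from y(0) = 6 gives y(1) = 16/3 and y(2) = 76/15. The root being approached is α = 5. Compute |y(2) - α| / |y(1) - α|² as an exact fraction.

3/5

y(1) - α = 16/3 - 5 = 1/3, so |y(1) - α| = 1/3.
y(2) - α = 76/15 - 5 = 1/15, so |y(2) - α| = 1/15.
|y(1) - α|² = 1/9.
Ratio = (1/15) / (1/9) = 3/5.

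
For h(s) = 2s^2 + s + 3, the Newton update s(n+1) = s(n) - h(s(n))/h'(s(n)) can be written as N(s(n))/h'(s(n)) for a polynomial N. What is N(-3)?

h'(s) = 4s + 1.
N(s) = s·h'(s) - h(s) = s·(4s + 1) - (2s^2 + s + 3) = 2s^2 - 3.
N(-3) = 15.

15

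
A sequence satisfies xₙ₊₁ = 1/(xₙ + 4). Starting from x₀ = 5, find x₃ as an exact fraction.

37/157

x₁ = 1/(5 + 4) = 1/9.
x₂ = 1/(1/9 + 4) = 9/37.
x₃ = 1/(9/37 + 4) = 37/157.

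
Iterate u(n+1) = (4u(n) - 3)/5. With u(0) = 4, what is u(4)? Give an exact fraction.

u(1) = (4·4 - 3)/5 = 13/5.
u(2) = (4·(13/5) - 3)/5 = 37/25.
u(3) = (4·(37/25) - 3)/5 = 73/125.
u(4) = (4·(73/125) - 3)/5 = -83/625.

-83/625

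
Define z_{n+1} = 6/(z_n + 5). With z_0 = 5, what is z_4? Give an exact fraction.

z_1 = 6/(5 + 5) = 3/5.
z_2 = 6/(3/5 + 5) = 15/14.
z_3 = 6/(15/14 + 5) = 84/85.
z_4 = 6/(84/85 + 5) = 510/509.

510/509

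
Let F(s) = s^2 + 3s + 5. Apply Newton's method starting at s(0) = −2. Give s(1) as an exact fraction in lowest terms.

1

F'(s) = 2s + 3.
F(−2) = 3, F'(−2) = −1, so s(1) = (−2) − 3/(−1) = 1.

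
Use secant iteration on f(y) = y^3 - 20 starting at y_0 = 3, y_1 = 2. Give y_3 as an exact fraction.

f(3) = 7, f(2) = -12. y_2 = 2 - (-12)·(2 - 3)/((-12) - 7) = 50/19.
f(2) = -12, f(50/19) = -12180/6859. y_3 = (50/19) - (-12180/6859)·((50/19) - 2)/((-12180/6859) - (-12)) = 1335/487.

1335/487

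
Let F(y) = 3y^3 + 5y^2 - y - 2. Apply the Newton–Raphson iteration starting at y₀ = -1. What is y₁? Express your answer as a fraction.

F'(y) = 9y^2 + 10y - 1.
F(-1) = 1, F'(-1) = -2, so y₁ = (-1) - 1/(-2) = -1/2.

-1/2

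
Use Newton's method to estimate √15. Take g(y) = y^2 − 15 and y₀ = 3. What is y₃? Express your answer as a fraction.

g'(y) = 2y.
g(3) = −6, g'(3) = 6, so y₁ = 3 − (−6)/6 = 4.
g(4) = 1, g'(4) = 8, so y₂ = 4 − 1/8 = 31/8.
g(31/8) = 1/64, g'(31/8) = 31/4, so y₃ = (31/8) − (1/64)/(31/4) = 1921/496.

1921/496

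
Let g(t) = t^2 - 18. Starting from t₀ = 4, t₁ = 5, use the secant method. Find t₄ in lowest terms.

g(4) = -2, g(5) = 7. t₂ = 5 - 7·(5 - 4)/(7 - (-2)) = 38/9.
g(5) = 7, g(38/9) = -14/81. t₃ = (38/9) - (-14/81)·((38/9) - 5)/((-14/81) - 7) = 352/83.
g(38/9) = -14/81, g(352/83) = -98/6889. t₄ = (352/83) - (-98/6889)·((352/83) - (38/9))/((-98/6889) - (-14/81)) = 13411/3161.

13411/3161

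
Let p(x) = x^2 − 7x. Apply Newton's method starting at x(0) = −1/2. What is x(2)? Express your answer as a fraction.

−1/7232

p'(x) = 2x − 7.
p(−1/2) = 15/4, p'(−1/2) = −8, so x(1) = (−1/2) − (15/4)/(−8) = −1/32.
p(−1/32) = 225/1024, p'(−1/32) = −113/16, so x(2) = (−1/32) − (225/1024)/(−113/16) = −1/7232.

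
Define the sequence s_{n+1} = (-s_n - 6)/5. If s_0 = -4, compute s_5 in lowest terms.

-3122/3125

s_1 = (-(-4) - 6)/5 = -2/5.
s_2 = (-(-2/5) - 6)/5 = -28/25.
s_3 = (-(-28/25) - 6)/5 = -122/125.
s_4 = (-(-122/125) - 6)/5 = -628/625.
s_5 = (-(-628/625) - 6)/5 = -3122/3125.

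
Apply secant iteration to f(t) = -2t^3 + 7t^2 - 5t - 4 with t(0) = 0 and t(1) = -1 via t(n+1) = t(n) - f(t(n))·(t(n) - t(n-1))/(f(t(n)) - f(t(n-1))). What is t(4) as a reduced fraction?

f(0) = -4, f(-1) = 10. t(2) = (-1) - 10·((-1) - 0)/(10 - (-4)) = -2/7.
f(-1) = 10, f(-2/7) = -670/343. t(3) = (-2/7) - (-670/343)·((-2/7) - (-1))/((-670/343) - 10) = -33/82.
f(-2/7) = -670/343, f(-33/82) = -99763/137842. t(4) = (-33/82) - (-99763/137842)·((-33/82) - (-2/7))/((-99763/137842) - (-670/343)) = -408808/867693.

-408808/867693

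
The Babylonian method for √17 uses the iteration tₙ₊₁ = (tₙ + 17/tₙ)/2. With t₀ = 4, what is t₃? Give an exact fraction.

t₁ = (4 + 17/4)/2 = 33/8.
t₂ = (33/8 + 17/(33/8))/2 = 2177/528.
t₃ = (2177/528 + 17/(2177/528))/2 = 9478657/2298912.

9478657/2298912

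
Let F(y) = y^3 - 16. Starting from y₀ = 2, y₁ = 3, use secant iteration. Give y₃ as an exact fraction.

19990/7987

F(2) = -8, F(3) = 11. y₂ = 3 - 11·(3 - 2)/(11 - (-8)) = 46/19.
F(3) = 11, F(46/19) = -12408/6859. y₃ = (46/19) - (-12408/6859)·((46/19) - 3)/((-12408/6859) - 11) = 19990/7987.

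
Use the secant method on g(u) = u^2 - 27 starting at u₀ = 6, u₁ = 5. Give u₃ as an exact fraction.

g(6) = 9, g(5) = -2. u₂ = 5 - (-2)·(5 - 6)/((-2) - 9) = 57/11.
g(5) = -2, g(57/11) = -18/121. u₃ = (57/11) - (-18/121)·((57/11) - 5)/((-18/121) - (-2)) = 291/56.

291/56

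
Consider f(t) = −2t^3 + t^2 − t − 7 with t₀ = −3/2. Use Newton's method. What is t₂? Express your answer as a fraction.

−2913/2290

f'(t) = −6t^2 + 2t − 1.
f(−3/2) = 7/2, f'(−3/2) = −35/2, so t₁ = (−3/2) − (7/2)/(−35/2) = −13/10.
f(−13/10) = 48/125, f'(−13/10) = −687/50, so t₂ = (−13/10) − (48/125)/(−687/50) = −2913/2290.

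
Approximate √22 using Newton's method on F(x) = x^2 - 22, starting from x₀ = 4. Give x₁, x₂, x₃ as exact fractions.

F'(x) = 2x.
F(4) = -6, F'(4) = 8, so x₁ = 4 - (-6)/8 = 19/4.
F(19/4) = 9/16, F'(19/4) = 19/2, so x₂ = (19/4) - (9/16)/(19/2) = 713/152.
F(713/152) = 81/23104, F'(713/152) = 713/76, so x₃ = (713/152) - (81/23104)/(713/76) = 1016657/216752.

x₁ = 19/4, x₂ = 713/152, x₃ = 1016657/216752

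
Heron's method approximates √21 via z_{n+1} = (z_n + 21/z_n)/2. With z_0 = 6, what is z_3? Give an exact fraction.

970993/211888

z_1 = (6 + 21/6)/2 = 19/4.
z_2 = (19/4 + 21/(19/4))/2 = 697/152.
z_3 = (697/152 + 21/(697/152))/2 = 970993/211888.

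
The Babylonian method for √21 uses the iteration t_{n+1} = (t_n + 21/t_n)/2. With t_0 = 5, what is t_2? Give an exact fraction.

527/115

t_1 = (5 + 21/5)/2 = 23/5.
t_2 = (23/5 + 21/(23/5))/2 = 527/115.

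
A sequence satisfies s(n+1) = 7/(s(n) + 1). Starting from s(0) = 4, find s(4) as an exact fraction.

329/131

s(1) = 7/(4 + 1) = 7/5.
s(2) = 7/(7/5 + 1) = 35/12.
s(3) = 7/(35/12 + 1) = 84/47.
s(4) = 7/(84/47 + 1) = 329/131.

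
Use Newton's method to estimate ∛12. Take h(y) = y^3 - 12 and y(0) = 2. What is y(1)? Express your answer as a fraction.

7/3

h'(y) = 3y^2.
h(2) = -4, h'(2) = 12, so y(1) = 2 - (-4)/12 = 7/3.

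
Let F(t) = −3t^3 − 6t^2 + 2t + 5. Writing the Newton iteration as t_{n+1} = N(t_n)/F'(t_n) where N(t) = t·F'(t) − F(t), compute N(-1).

F'(t) = −9t^2 − 12t + 2.
N(t) = t·F'(t) − F(t) = t·(−9t^2 − 12t + 2) − (−3t^3 − 6t^2 + 2t + 5) = −6t^3 − 6t^2 − 5.
N(-1) = −5.

−5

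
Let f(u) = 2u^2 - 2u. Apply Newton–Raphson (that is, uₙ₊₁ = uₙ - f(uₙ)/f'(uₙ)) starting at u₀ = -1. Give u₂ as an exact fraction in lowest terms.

-1/15

f'(u) = 4u - 2.
f(-1) = 4, f'(-1) = -6, so u₁ = (-1) - 4/(-6) = -1/3.
f(-1/3) = 8/9, f'(-1/3) = -10/3, so u₂ = (-1/3) - (8/9)/(-10/3) = -1/15.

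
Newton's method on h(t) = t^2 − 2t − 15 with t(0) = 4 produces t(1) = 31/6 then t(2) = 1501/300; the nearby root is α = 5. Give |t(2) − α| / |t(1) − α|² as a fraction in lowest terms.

3/25

t(1) − α = 31/6 − 5 = 1/6, so |t(1) − α| = 1/6.
t(2) − α = 1501/300 − 5 = 1/300, so |t(2) − α| = 1/300.
|t(1) − α|² = 1/36.
Ratio = (1/300) / (1/36) = 3/25.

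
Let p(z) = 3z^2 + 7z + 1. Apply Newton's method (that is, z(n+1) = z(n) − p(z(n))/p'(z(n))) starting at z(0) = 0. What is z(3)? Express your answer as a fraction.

−84253/551131

p'(z) = 6z + 7.
p(0) = 1, p'(0) = 7, so z(1) = 0 − 1/7 = −1/7.
p(−1/7) = 3/49, p'(−1/7) = 43/7, so z(2) = (−1/7) − (3/49)/(43/7) = −46/301.
p(−46/301) = 27/90601, p'(−46/301) = 1831/301, so z(3) = (−46/301) − (27/90601)/(1831/301) = −84253/551131.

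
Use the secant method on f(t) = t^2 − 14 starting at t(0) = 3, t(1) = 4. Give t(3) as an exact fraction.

f(3) = −5, f(4) = 2. t(2) = 4 − 2·(4 − 3)/(2 − (−5)) = 26/7.
f(4) = 2, f(26/7) = −10/49. t(3) = (26/7) − (−10/49)·((26/7) − 4)/((−10/49) − 2) = 101/27.

101/27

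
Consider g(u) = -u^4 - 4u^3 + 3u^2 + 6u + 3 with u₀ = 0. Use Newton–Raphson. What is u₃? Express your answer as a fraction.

g'(u) = -4u^3 - 12u^2 + 6u + 6.
g(0) = 3, g'(0) = 6, so u₁ = 0 - 3/6 = -1/2.
g(-1/2) = 19/16, g'(-1/2) = 1/2, so u₂ = (-1/2) - (19/16)/(1/2) = -23/8.
g(-23/8) = 152703/4096, g'(-23/8) = -1969/128, so u₃ = (-23/8) - (152703/4096)/(-1969/128) = -28445/63008.

-28445/63008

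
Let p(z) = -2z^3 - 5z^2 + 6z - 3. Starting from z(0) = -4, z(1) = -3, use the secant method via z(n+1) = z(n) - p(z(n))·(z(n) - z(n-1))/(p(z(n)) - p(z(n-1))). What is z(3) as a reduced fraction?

p(-4) = 21, p(-3) = -12. z(2) = (-3) - (-12)·((-3) - (-4))/((-12) - 21) = -37/11.
p(-3) = -12, p(-37/11) = -4844/1331. z(3) = (-37/11) - (-4844/1331)·((-37/11) - (-3))/((-4844/1331) - (-12)) = -4899/1391.

-4899/1391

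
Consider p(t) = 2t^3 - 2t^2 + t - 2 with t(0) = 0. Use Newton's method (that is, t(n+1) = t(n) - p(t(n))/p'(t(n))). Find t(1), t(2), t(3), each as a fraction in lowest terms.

t(1) = 2, t(2) = 26/17, t(3) = 57146/43809

p'(t) = 6t^2 - 4t + 1.
p(0) = -2, p'(0) = 1, so t(1) = 0 - (-2)/1 = 2.
p(2) = 8, p'(2) = 17, so t(2) = 2 - 8/17 = 26/17.
p(26/17) = 9856/4913, p'(26/17) = 2577/289, so t(3) = (26/17) - (9856/4913)/(2577/289) = 57146/43809.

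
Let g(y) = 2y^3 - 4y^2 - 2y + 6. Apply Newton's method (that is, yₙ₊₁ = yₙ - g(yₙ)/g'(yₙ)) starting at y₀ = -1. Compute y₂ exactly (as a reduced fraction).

g'(y) = 6y^2 - 8y - 2.
g(-1) = 2, g'(-1) = 12, so y₁ = (-1) - 2/12 = -7/6.
g(-7/6) = -31/108, g'(-7/6) = 31/2, so y₂ = (-7/6) - (-31/108)/(31/2) = -31/27.

-31/27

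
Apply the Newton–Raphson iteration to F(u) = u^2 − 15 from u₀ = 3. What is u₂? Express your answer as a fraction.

F'(u) = 2u.
F(3) = −6, F'(3) = 6, so u₁ = 3 − (−6)/6 = 4.
F(4) = 1, F'(4) = 8, so u₂ = 4 − 1/8 = 31/8.

31/8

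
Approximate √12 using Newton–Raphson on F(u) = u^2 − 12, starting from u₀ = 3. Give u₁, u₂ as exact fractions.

F'(u) = 2u.
F(3) = −3, F'(3) = 6, so u₁ = 3 − (−3)/6 = 7/2.
F(7/2) = 1/4, F'(7/2) = 7, so u₂ = (7/2) − (1/4)/7 = 97/28.

u₁ = 7/2, u₂ = 97/28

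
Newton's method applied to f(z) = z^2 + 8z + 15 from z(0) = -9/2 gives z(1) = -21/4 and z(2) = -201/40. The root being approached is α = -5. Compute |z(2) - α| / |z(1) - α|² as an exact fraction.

2/5

z(1) - α = -21/4 - (-5) = -21/4 + 5 = -1/4, so |z(1) - α| = 1/4.
z(2) - α = -201/40 - (-5) = -201/40 + 5 = -1/40, so |z(2) - α| = 1/40.
|z(1) - α|² = 1/16.
Ratio = (1/40) / (1/16) = 2/5.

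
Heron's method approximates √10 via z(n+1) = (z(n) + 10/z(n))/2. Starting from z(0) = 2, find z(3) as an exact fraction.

15761/4984

z(1) = (2 + 10/2)/2 = 7/2.
z(2) = (7/2 + 10/(7/2))/2 = 89/28.
z(3) = (89/28 + 10/(89/28))/2 = 15761/4984.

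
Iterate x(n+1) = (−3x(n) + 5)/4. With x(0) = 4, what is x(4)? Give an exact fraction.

449/256

x(1) = (−3·4 + 5)/4 = −7/4.
x(2) = (−3·(−7/4) + 5)/4 = 41/16.
x(3) = (−3·(41/16) + 5)/4 = −43/64.
x(4) = (−3·(−43/64) + 5)/4 = 449/256.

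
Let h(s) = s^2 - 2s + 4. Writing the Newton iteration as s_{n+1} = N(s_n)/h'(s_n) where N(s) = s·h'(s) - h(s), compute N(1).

-3

h'(s) = 2s - 2.
N(s) = s·h'(s) - h(s) = s·(2s - 2) - (s^2 - 2s + 4) = s^2 - 4.
N(1) = -3.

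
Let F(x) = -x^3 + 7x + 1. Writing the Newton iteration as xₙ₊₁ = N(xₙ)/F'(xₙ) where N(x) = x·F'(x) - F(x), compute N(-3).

53

F'(x) = -3x^2 + 7.
N(x) = x·F'(x) - F(x) = x·(-3x^2 + 7) - (-x^3 + 7x + 1) = -2x^3 - 1.
N(-3) = 53.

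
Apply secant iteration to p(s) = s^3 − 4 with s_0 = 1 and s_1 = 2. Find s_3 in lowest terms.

169/109

p(1) = −3, p(2) = 4. s_2 = 2 − 4·(2 − 1)/(4 − (−3)) = 10/7.
p(2) = 4, p(10/7) = −372/343. s_3 = (10/7) − (−372/343)·((10/7) − 2)/((−372/343) − 4) = 169/109.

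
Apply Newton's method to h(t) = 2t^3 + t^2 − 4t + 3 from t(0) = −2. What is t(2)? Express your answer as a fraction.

h'(t) = 6t^2 + 2t − 4.
h(−2) = −1, h'(−2) = 16, so t(1) = (−2) − (−1)/16 = −31/16.
h(−31/16) = −87/2048, h'(−31/16) = 1875/128, so t(2) = (−31/16) − (−87/2048)/(1875/128) = −9673/5000.

−9673/5000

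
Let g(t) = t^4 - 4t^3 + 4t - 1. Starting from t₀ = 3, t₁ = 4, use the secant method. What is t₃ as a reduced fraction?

5209907/1414193

g(3) = -16, g(4) = 15. t₂ = 4 - 15·(4 - 3)/(15 - (-16)) = 109/31.
g(4) = 15, g(109/31) = -7360080/923521. t₃ = (109/31) - (-7360080/923521)·((109/31) - 4)/((-7360080/923521) - 15) = 5209907/1414193.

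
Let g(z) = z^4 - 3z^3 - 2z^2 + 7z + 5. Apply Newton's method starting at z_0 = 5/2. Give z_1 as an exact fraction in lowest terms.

g'(z) = 4z^3 - 9z^2 - 4z + 7.
g(5/2) = 35/16, g'(5/2) = 13/4, so z_1 = (5/2) - (35/16)/(13/4) = 95/52.

95/52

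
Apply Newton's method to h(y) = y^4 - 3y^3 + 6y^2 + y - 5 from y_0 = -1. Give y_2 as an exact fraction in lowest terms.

h'(y) = 4y^3 - 9y^2 + 12y + 1.
h(-1) = 4, h'(-1) = -24, so y_1 = (-1) - 4/(-24) = -5/6.
h(-5/6) = 715/1296, h'(-5/6) = -1897/108, so y_2 = (-5/6) - (715/1296)/(-1897/108) = -6085/7588.

-6085/7588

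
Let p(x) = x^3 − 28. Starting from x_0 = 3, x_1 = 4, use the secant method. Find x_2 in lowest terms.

p(3) = −1, p(4) = 36. x_2 = 4 − 36·(4 − 3)/(36 − (−1)) = 112/37.

112/37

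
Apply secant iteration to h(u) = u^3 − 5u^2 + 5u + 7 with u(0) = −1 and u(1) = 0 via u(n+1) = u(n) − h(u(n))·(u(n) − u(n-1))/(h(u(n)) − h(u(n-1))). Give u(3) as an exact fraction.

h(−1) = −4, h(0) = 7. u(2) = 0 − 7·(0 − (−1))/(7 − (−4)) = −7/11.
h(0) = 7, h(−7/11) = 2044/1331. u(3) = (−7/11) − (2044/1331)·((−7/11) − 0)/((2044/1331) − 7) = −847/1039.

−847/1039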